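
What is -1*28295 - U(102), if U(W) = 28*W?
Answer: -31151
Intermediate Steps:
-1*28295 - U(102) = -1*28295 - 28*102 = -28295 - 1*2856 = -28295 - 2856 = -31151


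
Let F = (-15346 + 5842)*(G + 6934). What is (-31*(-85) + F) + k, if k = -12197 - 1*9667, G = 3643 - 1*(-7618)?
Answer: -172944509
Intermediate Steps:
G = 11261 (G = 3643 + 7618 = 11261)
k = -21864 (k = -12197 - 9667 = -21864)
F = -172925280 (F = (-15346 + 5842)*(11261 + 6934) = -9504*18195 = -172925280)
(-31*(-85) + F) + k = (-31*(-85) - 172925280) - 21864 = (2635 - 172925280) - 21864 = -172922645 - 21864 = -172944509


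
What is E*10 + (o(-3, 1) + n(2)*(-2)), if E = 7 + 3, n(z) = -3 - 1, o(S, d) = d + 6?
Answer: 115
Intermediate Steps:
o(S, d) = 6 + d
n(z) = -4
E = 10
E*10 + (o(-3, 1) + n(2)*(-2)) = 10*10 + ((6 + 1) - 4*(-2)) = 100 + (7 + 8) = 100 + 15 = 115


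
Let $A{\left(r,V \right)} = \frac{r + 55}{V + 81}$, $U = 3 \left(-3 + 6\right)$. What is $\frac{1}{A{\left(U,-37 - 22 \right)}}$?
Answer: $\frac{11}{32} \approx 0.34375$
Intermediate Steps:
$U = 9$ ($U = 3 \cdot 3 = 9$)
$A{\left(r,V \right)} = \frac{55 + r}{81 + V}$
$\frac{1}{A{\left(U,-37 - 22 \right)}} = \frac{1}{\frac{1}{81 - 59} \left(55 + 9\right)} = \frac{1}{\frac{1}{81 - 59} \cdot 64} = \frac{1}{\frac{1}{22} \cdot 64} = \frac{1}{\frac{32}{11}} = \frac{11}{32}$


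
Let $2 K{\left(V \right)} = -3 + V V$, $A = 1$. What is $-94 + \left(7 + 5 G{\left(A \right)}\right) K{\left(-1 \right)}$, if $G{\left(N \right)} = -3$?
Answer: $-86$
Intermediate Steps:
$K{\left(V \right)} = - \frac{3}{2} + \frac{V^{2}}{2}$ ($K{\left(V \right)} = \frac{-3 + V V}{2} = \frac{-3 + V^{2}}{2} = - \frac{3}{2} + \frac{V^{2}}{2}$)
$-94 + \left(7 + 5 G{\left(A \right)}\right) K{\left(-1 \right)} = -94 + \left(7 + 5 \left(-3\right)\right) \left(- \frac{3}{2} + \frac{\left(-1\right)^{2}}{2}\right) = -94 + \left(7 - 15\right) \left(- \frac{3}{2} + \frac{1}{2} \cdot 1\right) = -94 - 8 \left(- \frac{3}{2} + \frac{1}{2}\right) = -94 - -8 = -94 + 8 = -86$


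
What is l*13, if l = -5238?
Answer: -68094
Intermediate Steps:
l*13 = -5238*13 = -68094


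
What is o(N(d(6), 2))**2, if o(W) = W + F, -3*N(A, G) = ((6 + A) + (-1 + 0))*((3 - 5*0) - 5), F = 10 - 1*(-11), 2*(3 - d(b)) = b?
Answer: 5329/9 ≈ 592.11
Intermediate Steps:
d(b) = 3 - b/2
F = 21 (F = 10 + 11 = 21)
N(A, G) = 10/3 + 2*A/3 (N(A, G) = -((6 + A) + (-1 + 0))*((3 - 5*0) - 5)/3 = -((6 + A) - 1)*((3 + 0) - 5)/3 = -(5 + A)*(3 - 5)/3 = -(5 + A)*(-2)/3 = -(-10 - 2*A)/3 = 10/3 + 2*A/3)
o(W) = 21 + W (o(W) = W + 21 = 21 + W)
o(N(d(6), 2))**2 = (21 + (10/3 + 2*(3 - 1/2*6)/3))**2 = (21 + (10/3 + 2*(3 - 3)/3))**2 = (21 + (10/3 + (2/3)*0))**2 = (21 + (10/3 + 0))**2 = (21 + 10/3)**2 = (73/3)**2 = 5329/9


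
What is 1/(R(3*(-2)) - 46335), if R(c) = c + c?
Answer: -1/46347 ≈ -2.1576e-5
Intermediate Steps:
R(c) = 2*c
1/(R(3*(-2)) - 46335) = 1/(2*(3*(-2)) - 46335) = 1/(2*(-6) - 46335) = 1/(-12 - 46335) = 1/(-46347) = -1/46347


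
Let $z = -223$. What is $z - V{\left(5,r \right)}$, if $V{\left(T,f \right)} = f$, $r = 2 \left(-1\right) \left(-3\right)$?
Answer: $-229$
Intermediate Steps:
$r = 6$ ($r = \left(-2\right) \left(-3\right) = 6$)
$z - V{\left(5,r \right)} = -223 - 6 = -229$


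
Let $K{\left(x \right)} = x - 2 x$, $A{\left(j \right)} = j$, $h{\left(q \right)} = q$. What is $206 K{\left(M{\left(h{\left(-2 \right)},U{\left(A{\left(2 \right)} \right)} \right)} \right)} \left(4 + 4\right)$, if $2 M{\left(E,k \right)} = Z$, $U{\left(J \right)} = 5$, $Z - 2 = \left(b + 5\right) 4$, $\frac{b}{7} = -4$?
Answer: $74160$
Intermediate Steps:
$b = -28$ ($b = 7 \left(-4\right) = -28$)
$Z = -90$ ($Z = 2 + \left(-28 + 5\right) 4 = 2 - 92 = -90$)
$M{\left(E,k \right)} = -45$ ($M{\left(E,k \right)} = \frac{1}{2} \left(-90\right) = -45$)
$K{\left(x \right)} = - x$
$206 K{\left(M{\left(h{\left(-2 \right)},U{\left(A{\left(2 \right)} \right)} \right)} \right)} \left(4 + 4\right) = 206 \left(-1\right) \left(-45\right) \left(4 + 4\right) = 206 \cdot 45 \cdot 8 = 206 \cdot 360 = 74160$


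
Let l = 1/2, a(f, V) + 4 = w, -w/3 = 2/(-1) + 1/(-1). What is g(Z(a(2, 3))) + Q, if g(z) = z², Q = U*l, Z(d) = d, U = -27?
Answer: 23/2 ≈ 11.500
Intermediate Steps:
w = 9 (w = -3*(2/(-1) + 1/(-1)) = -3*(2*(-1) + 1*(-1)) = -3*(-2 - 1) = -3*(-3) = 9)
a(f, V) = 5 (a(f, V) = -4 + 9 = 5)
l = ½ ≈ 0.50000
Q = -27/2 (Q = -27*½ = -27/2 ≈ -13.500)
g(Z(a(2, 3))) + Q = 5² - 27/2 = 25 - 27/2 = 23/2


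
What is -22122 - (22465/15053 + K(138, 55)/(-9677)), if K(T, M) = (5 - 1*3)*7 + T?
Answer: -3222679969231/145667881 ≈ -22123.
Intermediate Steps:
K(T, M) = 14 + T (K(T, M) = (5 - 3)*7 + T = 2*7 + T = 14 + T)
-22122 - (22465/15053 + K(138, 55)/(-9677)) = -22122 - (22465/15053 + (14 + 138)/(-9677)) = -22122 - (22465*(1/15053) + 152*(-1/9677)) = -22122 - (22465/15053 - 152/9677) = -22122 - 1*215105749/145667881 = -22122 - 215105749/145667881 = -3222679969231/145667881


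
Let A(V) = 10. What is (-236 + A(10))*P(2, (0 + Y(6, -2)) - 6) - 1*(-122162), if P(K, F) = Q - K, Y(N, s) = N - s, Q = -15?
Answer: 126004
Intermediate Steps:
P(K, F) = -15 - K
(-236 + A(10))*P(2, (0 + Y(6, -2)) - 6) - 1*(-122162) = (-236 + 10)*(-15 - 1*2) - 1*(-122162) = -226*(-15 - 2) + 122162 = -226*(-17) + 122162 = 3842 + 122162 = 126004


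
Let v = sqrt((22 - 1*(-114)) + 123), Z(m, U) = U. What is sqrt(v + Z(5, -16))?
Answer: sqrt(-16 + sqrt(259)) ≈ 0.30574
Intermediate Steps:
v = sqrt(259) (v = sqrt((22 + 114) + 123) = sqrt(136 + 123) = sqrt(259) ≈ 16.093)
sqrt(v + Z(5, -16)) = sqrt(sqrt(259) - 16) = sqrt(-16 + sqrt(259))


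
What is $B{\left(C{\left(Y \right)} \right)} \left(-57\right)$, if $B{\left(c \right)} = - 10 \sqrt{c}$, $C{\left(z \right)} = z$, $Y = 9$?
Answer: $1710$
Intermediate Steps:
$B{\left(C{\left(Y \right)} \right)} \left(-57\right) = - 10 \sqrt{9} \left(-57\right) = \left(-10\right) 3 \left(-57\right) = \left(-30\right) \left(-57\right) = 1710$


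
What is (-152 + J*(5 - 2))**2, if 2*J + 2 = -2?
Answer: 24964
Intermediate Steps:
J = -2 (J = -1 + (1/2)*(-2) = -1 - 1 = -2)
(-152 + J*(5 - 2))**2 = (-152 - 2*(5 - 2))**2 = (-152 - 2*3)**2 = (-152 - 6)**2 = (-158)**2 = 24964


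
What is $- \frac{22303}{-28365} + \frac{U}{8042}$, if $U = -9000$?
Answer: $- \frac{37962137}{114055665} \approx -0.33284$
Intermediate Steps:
$- \frac{22303}{-28365} + \frac{U}{8042} = - \frac{22303}{-28365} - \frac{9000}{8042} = \left(-22303\right) \left(- \frac{1}{28365}\right) - \frac{4500}{4021} = \frac{22303}{28365} - \frac{4500}{4021} = - \frac{37962137}{114055665}$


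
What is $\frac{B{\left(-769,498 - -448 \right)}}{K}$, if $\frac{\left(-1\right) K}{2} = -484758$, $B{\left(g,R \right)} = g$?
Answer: $- \frac{769}{969516} \approx -0.00079318$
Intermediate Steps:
$K = 969516$ ($K = \left(-2\right) \left(-484758\right) = 969516$)
$\frac{B{\left(-769,498 - -448 \right)}}{K} = - \frac{769}{969516}$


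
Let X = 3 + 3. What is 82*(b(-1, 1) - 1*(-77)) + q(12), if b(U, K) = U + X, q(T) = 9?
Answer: 6733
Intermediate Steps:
X = 6
b(U, K) = 6 + U (b(U, K) = U + 6 = 6 + U)
82*(b(-1, 1) - 1*(-77)) + q(12) = 82*((6 - 1) - 1*(-77)) + 9 = 82*(5 + 77) + 9 = 82*82 + 9 = 6724 + 9 = 6733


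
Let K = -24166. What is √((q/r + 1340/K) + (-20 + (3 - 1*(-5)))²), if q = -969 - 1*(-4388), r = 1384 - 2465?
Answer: √24018576311007995/13061723 ≈ 11.865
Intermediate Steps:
r = -1081
q = 3419 (q = -969 + 4388 = 3419)
√((q/r + 1340/K) + (-20 + (3 - 1*(-5)))²) = √((3419/(-1081) + 1340/(-24166)) + (-20 + (3 - 1*(-5)))²) = √((3419*(-1/1081) + 1340*(-1/24166)) + (-20 + (3 + 5))²) = √((-3419/1081 - 670/12083) + (-20 + 8)²) = √(-42036047/13061723 + (-12)²) = √(-42036047/13061723 + 144) = √(1838852065/13061723) = √24018576311007995/13061723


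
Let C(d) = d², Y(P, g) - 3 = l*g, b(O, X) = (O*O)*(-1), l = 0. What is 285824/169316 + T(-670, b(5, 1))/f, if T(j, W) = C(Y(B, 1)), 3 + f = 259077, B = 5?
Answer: 293853535/174068942 ≈ 1.6881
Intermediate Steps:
b(O, X) = -O² (b(O, X) = O²*(-1) = -O²)
Y(P, g) = 3 (Y(P, g) = 3 + 0*g = 3 + 0 = 3)
f = 259074 (f = -3 + 259077 = 259074)
T(j, W) = 9 (T(j, W) = 3² = 9)
285824/169316 + T(-670, b(5, 1))/f = 285824/169316 + 9/259074 = 285824*(1/169316) + 9*(1/259074) = 10208/6047 + 1/28786 = 293853535/174068942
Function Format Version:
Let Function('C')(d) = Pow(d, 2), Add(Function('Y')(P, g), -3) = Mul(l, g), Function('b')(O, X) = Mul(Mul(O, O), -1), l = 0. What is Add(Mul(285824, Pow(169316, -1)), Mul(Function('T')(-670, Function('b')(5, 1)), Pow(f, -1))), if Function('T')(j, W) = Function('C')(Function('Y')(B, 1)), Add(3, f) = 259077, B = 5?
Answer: Rational(293853535, 174068942) ≈ 1.6881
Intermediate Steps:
Function('b')(O, X) = Mul(-1, Pow(O, 2)) (Function('b')(O, X) = Mul(Pow(O, 2), -1) = Mul(-1, Pow(O, 2)))
Function('Y')(P, g) = 3 (Function('Y')(P, g) = Add(3, Mul(0, g)) = Add(3, 0) = 3)
f = 259074 (f = Add(-3, 259077) = 259074)
Function('T')(j, W) = 9 (Function('T')(j, W) = Pow(3, 2) = 9)
Add(Mul(285824, Pow(169316, -1)), Mul(Function('T')(-670, Function('b')(5, 1)), Pow(f, -1))) = Add(Mul(285824, Pow(169316, -1)), Mul(9, Pow(259074, -1))) = Add(Mul(285824, Rational(1, 169316)), Mul(9, Rational(1, 259074))) = Add(Rational(10208, 6047), Rational(1, 28786)) = Rational(293853535, 174068942)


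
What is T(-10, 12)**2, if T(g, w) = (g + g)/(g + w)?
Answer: 100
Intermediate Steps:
T(g, w) = 2*g/(g + w) (T(g, w) = (2*g)/(g + w) = 2*g/(g + w))
T(-10, 12)**2 = (2*(-10)/(-10 + 12))**2 = (2*(-10)/2)**2 = (2*(-10)*(1/2))**2 = (-10)**2 = 100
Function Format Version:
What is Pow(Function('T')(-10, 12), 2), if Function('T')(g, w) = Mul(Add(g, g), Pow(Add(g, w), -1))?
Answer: 100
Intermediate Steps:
Function('T')(g, w) = Mul(2, g, Pow(Add(g, w), -1)) (Function('T')(g, w) = Mul(Mul(2, g), Pow(Add(g, w), -1)) = Mul(2, g, Pow(Add(g, w), -1)))
Pow(Function('T')(-10, 12), 2) = Pow(Mul(2, -10, Pow(Add(-10, 12), -1)), 2) = Pow(Mul(2, -10, Pow(2, -1)), 2) = Pow(Mul(2, -10, Rational(1, 2)), 2) = Pow(-10, 2) = 100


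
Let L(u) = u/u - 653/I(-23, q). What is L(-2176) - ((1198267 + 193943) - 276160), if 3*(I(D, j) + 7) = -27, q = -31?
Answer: -17856131/16 ≈ -1.1160e+6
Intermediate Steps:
I(D, j) = -16 (I(D, j) = -7 + (⅓)*(-27) = -7 - 9 = -16)
L(u) = 669/16 (L(u) = u/u - 653/(-16) = 1 - 653*(-1/16) = 1 + 653/16 = 669/16)
L(-2176) - ((1198267 + 193943) - 276160) = 669/16 - ((1198267 + 193943) - 276160) = 669/16 - (1392210 - 276160) = 669/16 - 1*1116050 = 669/16 - 1116050 = -17856131/16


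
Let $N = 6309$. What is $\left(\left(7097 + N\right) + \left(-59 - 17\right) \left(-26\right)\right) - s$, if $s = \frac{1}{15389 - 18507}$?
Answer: $\frac{47961077}{3118} \approx 15382.0$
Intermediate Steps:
$s = - \frac{1}{3118}$ ($s = \frac{1}{-3118} = - \frac{1}{3118} \approx -0.00032072$)
$\left(\left(7097 + N\right) + \left(-59 - 17\right) \left(-26\right)\right) - s = \left(\left(7097 + 6309\right) + \left(-59 - 17\right) \left(-26\right)\right) - - \frac{1}{3118} = \left(13406 - -1976\right) + \frac{1}{3118} = \left(13406 + 1976\right) + \frac{1}{3118} = 15382 + \frac{1}{3118} = \frac{47961077}{3118}$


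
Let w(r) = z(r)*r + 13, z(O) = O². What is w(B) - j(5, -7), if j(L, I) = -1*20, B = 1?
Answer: 34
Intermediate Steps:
j(L, I) = -20
w(r) = 13 + r³ (w(r) = r²*r + 13 = r³ + 13 = 13 + r³)
w(B) - j(5, -7) = (13 + 1³) - 1*(-20) = (13 + 1) + 20 = 14 + 20 = 34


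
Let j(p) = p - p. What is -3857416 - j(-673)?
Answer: -3857416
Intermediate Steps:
j(p) = 0
-3857416 - j(-673) = -3857416 - 1*0 = -3857416 + 0 = -3857416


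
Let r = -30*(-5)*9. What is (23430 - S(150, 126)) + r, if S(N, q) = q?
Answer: 24654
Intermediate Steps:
r = 1350 (r = 150*9 = 1350)
(23430 - S(150, 126)) + r = (23430 - 1*126) + 1350 = (23430 - 126) + 1350 = 23304 + 1350 = 24654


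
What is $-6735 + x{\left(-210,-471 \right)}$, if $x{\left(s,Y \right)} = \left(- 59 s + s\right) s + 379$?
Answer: $-2564156$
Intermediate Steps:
$x{\left(s,Y \right)} = 379 - 58 s^{2}$ ($x{\left(s,Y \right)} = - 58 s s + 379 = - 58 s^{2} + 379 = 379 - 58 s^{2}$)
$-6735 + x{\left(-210,-471 \right)} = -6735 + \left(379 - 58 \left(-210\right)^{2}\right) = -6735 + \left(379 - 2557800\right) = -6735 - 2557421 = -2564156$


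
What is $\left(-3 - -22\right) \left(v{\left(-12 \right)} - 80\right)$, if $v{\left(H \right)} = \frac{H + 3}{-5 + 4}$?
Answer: $-1349$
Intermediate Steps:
$v{\left(H \right)} = -3 - H$ ($v{\left(H \right)} = \frac{3 + H}{-1} = \left(3 + H\right) \left(-1\right) = -3 - H$)
$\left(-3 - -22\right) \left(v{\left(-12 \right)} - 80\right) = \left(-3 - -22\right) \left(\left(-3 - -12\right) - 80\right) = \left(-3 + 22\right) \left(\left(-3 + 12\right) - 80\right) = 19 \left(9 - 80\right) = 19 \left(-71\right) = -1349$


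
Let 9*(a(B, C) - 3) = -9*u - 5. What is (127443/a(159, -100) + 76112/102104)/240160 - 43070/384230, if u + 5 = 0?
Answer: -322012155985983/7890772414189280 ≈ -0.040809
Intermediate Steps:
u = -5 (u = -5 + 0 = -5)
a(B, C) = 67/9 (a(B, C) = 3 + (-9*(-5) - 5)/9 = 3 + (45 - 5)/9 = 3 + (⅑)*40 = 3 + 40/9 = 67/9)
(127443/a(159, -100) + 76112/102104)/240160 - 43070/384230 = (127443/(67/9) + 76112/102104)/240160 - 43070/384230 = (127443*(9/67) + 76112*(1/102104))*(1/240160) - 43070*1/384230 = (1146987/67 + 9514/12763)*(1/240160) - 4307/38423 = (14639632519/855121)*(1/240160) - 4307/38423 = 14639632519/205365859360 - 4307/38423 = -322012155985983/7890772414189280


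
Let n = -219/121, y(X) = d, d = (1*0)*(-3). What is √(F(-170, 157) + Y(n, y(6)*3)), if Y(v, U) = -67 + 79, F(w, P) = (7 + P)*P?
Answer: 4*√1610 ≈ 160.50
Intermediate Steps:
F(w, P) = P*(7 + P)
d = 0 (d = 0*(-3) = 0)
y(X) = 0
n = -219/121 (n = -219*1/121 = -219/121 ≈ -1.8099)
Y(v, U) = 12
√(F(-170, 157) + Y(n, y(6)*3)) = √(157*(7 + 157) + 12) = √(157*164 + 12) = √(25748 + 12) = √25760 = 4*√1610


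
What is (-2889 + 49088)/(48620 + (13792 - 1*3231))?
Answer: 46199/59181 ≈ 0.78064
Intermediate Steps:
(-2889 + 49088)/(48620 + (13792 - 1*3231)) = 46199/(48620 + (13792 - 3231)) = 46199/(48620 + 10561) = 46199/59181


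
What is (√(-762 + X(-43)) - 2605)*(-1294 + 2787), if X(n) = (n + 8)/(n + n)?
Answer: -3889265 + 1493*I*√5632742/86 ≈ -3.8893e+6 + 41202.0*I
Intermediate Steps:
X(n) = (8 + n)/(2*n) (X(n) = (8 + n)/((2*n)) = (8 + n)*(1/(2*n)) = (8 + n)/(2*n))
(√(-762 + X(-43)) - 2605)*(-1294 + 2787) = (√(-762 + (½)*(8 - 43)/(-43)) - 2605)*(-1294 + 2787) = (√(-762 + (½)*(-1/43)*(-35)) - 2605)*1493 = (√(-762 + 35/86) - 2605)*1493 = (√(-65497/86) - 2605)*1493 = (I*√5632742/86 - 2605)*1493 = (-2605 + I*√5632742/86)*1493 = -3889265 + 1493*I*√5632742/86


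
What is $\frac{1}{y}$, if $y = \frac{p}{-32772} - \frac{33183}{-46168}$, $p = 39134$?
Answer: $- \frac{378254424}{179816309} \approx -2.1036$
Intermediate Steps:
$y = - \frac{179816309}{378254424}$ ($y = \frac{39134}{-32772} - \frac{33183}{-46168} = 39134 \left(- \frac{1}{32772}\right) - - \frac{33183}{46168} = - \frac{19567}{16386} + \frac{33183}{46168} = - \frac{179816309}{378254424} \approx -0.47538$)
$\frac{1}{y} = \frac{1}{- \frac{179816309}{378254424}} = - \frac{378254424}{179816309}$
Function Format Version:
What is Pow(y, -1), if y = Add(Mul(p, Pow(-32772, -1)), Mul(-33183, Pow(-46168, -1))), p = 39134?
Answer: Rational(-378254424, 179816309) ≈ -2.1036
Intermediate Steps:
y = Rational(-179816309, 378254424) (y = Add(Mul(39134, Pow(-32772, -1)), Mul(-33183, Pow(-46168, -1))) = Add(Mul(39134, Rational(-1, 32772)), Mul(-33183, Rational(-1, 46168))) = Add(Rational(-19567, 16386), Rational(33183, 46168)) = Rational(-179816309, 378254424) ≈ -0.47538)
Pow(y, -1) = Pow(Rational(-179816309, 378254424), -1) = Rational(-378254424, 179816309)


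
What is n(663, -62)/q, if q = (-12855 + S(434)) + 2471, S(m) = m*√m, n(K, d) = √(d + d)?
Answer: -6727*I*√14/6520238 - 2596*I*√31/3260119 ≈ -0.0082939*I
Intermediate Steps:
n(K, d) = √2*√d (n(K, d) = √(2*d) = √2*√d)
S(m) = m^(3/2)
q = -10384 + 434*√434 (q = (-12855 + 434^(3/2)) + 2471 = (-12855 + 434*√434) + 2471 = -10384 + 434*√434 ≈ -1342.6)
n(663, -62)/q = (√2*√(-62))/(-10384 + 434*√434) = (√2*(I*√62))/(-10384 + 434*√434) = (2*I*√31)/(-10384 + 434*√434) = 2*I*√31/(-10384 + 434*√434)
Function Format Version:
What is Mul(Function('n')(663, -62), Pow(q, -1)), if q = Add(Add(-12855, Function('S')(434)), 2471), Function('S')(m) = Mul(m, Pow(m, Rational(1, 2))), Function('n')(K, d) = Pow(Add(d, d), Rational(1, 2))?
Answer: Add(Mul(Rational(-6727, 6520238), I, Pow(14, Rational(1, 2))), Mul(Rational(-2596, 3260119), I, Pow(31, Rational(1, 2)))) ≈ Mul(-0.0082939, I)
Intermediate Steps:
Function('n')(K, d) = Mul(Pow(2, Rational(1, 2)), Pow(d, Rational(1, 2))) (Function('n')(K, d) = Pow(Mul(2, d), Rational(1, 2)) = Mul(Pow(2, Rational(1, 2)), Pow(d, Rational(1, 2))))
Function('S')(m) = Pow(m, Rational(3, 2))
q = Add(-10384, Mul(434, Pow(434, Rational(1, 2)))) (q = Add(Add(-12855, Pow(434, Rational(3, 2))), 2471) = Add(Add(-12855, Mul(434, Pow(434, Rational(1, 2)))), 2471) = Add(-10384, Mul(434, Pow(434, Rational(1, 2)))) ≈ -1342.6)
Mul(Function('n')(663, -62), Pow(q, -1)) = Mul(Mul(Pow(2, Rational(1, 2)), Pow(-62, Rational(1, 2))), Pow(Add(-10384, Mul(434, Pow(434, Rational(1, 2)))), -1)) = Mul(Mul(Pow(2, Rational(1, 2)), Mul(I, Pow(62, Rational(1, 2)))), Pow(Add(-10384, Mul(434, Pow(434, Rational(1, 2)))), -1)) = Mul(Mul(2, I, Pow(31, Rational(1, 2))), Pow(Add(-10384, Mul(434, Pow(434, Rational(1, 2)))), -1)) = Mul(2, I, Pow(31, Rational(1, 2)), Pow(Add(-10384, Mul(434, Pow(434, Rational(1, 2)))), -1))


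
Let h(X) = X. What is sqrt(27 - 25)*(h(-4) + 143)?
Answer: 139*sqrt(2) ≈ 196.58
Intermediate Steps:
sqrt(27 - 25)*(h(-4) + 143) = sqrt(27 - 25)*(-4 + 143) = sqrt(2)*139 = 139*sqrt(2)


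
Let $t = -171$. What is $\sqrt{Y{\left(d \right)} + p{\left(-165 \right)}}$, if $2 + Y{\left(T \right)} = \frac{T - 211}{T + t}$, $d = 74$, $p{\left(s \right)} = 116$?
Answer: $\frac{\sqrt{1085915}}{97} \approx 10.743$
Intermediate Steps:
$Y{\left(T \right)} = -2 + \frac{-211 + T}{-171 + T}$ ($Y{\left(T \right)} = -2 + \frac{T - 211}{T - 171} = -2 + \frac{-211 + T}{-171 + T}$)
$\sqrt{Y{\left(d \right)} + p{\left(-165 \right)}} = \sqrt{\frac{131 - 74}{-171 + 74} + 116} = \sqrt{\frac{131 - 74}{-97} + 116} = \sqrt{\left(- \frac{1}{97}\right) 57 + 116} = \sqrt{- \frac{57}{97} + 116} = \sqrt{\frac{11195}{97}} = \frac{\sqrt{1085915}}{97}$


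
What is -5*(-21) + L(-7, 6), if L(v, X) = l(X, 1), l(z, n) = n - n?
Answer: 105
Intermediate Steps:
l(z, n) = 0
L(v, X) = 0
-5*(-21) + L(-7, 6) = -5*(-21) + 0 = 105 + 0 = 105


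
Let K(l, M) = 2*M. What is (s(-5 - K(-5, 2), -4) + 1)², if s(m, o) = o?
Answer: 9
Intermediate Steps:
(s(-5 - K(-5, 2), -4) + 1)² = (-4 + 1)² = (-3)² = 9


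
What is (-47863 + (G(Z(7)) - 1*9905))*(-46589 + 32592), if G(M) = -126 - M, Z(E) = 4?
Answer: 810398306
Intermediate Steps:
(-47863 + (G(Z(7)) - 1*9905))*(-46589 + 32592) = (-47863 + ((-126 - 1*4) - 1*9905))*(-46589 + 32592) = (-47863 + ((-126 - 4) - 9905))*(-13997) = (-47863 + (-130 - 9905))*(-13997) = (-47863 - 10035)*(-13997) = -57898*(-13997) = 810398306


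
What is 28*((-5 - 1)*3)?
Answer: -504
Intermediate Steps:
28*((-5 - 1)*3) = 28*(-6*3) = 28*(-18) = -504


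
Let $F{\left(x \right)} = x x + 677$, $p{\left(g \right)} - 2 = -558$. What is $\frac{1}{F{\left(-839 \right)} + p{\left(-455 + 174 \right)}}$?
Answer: $\frac{1}{704042} \approx 1.4204 \cdot 10^{-6}$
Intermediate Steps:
$p{\left(g \right)} = -556$ ($p{\left(g \right)} = 2 - 558 = -556$)
$F{\left(x \right)} = 677 + x^{2}$ ($F{\left(x \right)} = x^{2} + 677 = 677 + x^{2}$)
$\frac{1}{F{\left(-839 \right)} + p{\left(-455 + 174 \right)}} = \frac{1}{\left(677 + \left(-839\right)^{2}\right) - 556} = \frac{1}{\left(677 + 703921\right) - 556} = \frac{1}{704598 - 556} = \frac{1}{704042}$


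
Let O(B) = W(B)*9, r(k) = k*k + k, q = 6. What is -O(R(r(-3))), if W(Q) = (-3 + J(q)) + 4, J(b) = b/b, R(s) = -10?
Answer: -18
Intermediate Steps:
r(k) = k + k² (r(k) = k² + k = k + k²)
J(b) = 1
W(Q) = 2 (W(Q) = (-3 + 1) + 4 = -2 + 4 = 2)
O(B) = 18 (O(B) = 2*9 = 18)
-O(R(r(-3))) = -1*18 = -18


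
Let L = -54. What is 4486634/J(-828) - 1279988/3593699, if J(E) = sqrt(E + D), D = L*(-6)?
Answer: -1279988/3593699 - 2243317*I*sqrt(14)/42 ≈ -0.35618 - 1.9985e+5*I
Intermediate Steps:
D = 324 (D = -54*(-6) = 324)
J(E) = sqrt(324 + E) (J(E) = sqrt(E + 324) = sqrt(324 + E))
4486634/J(-828) - 1279988/3593699 = 4486634/(sqrt(324 - 828)) - 1279988/3593699 = 4486634/(sqrt(-504)) - 1279988*1/3593699 = 4486634/((6*I*sqrt(14))) - 1279988/3593699 = 4486634*(-I*sqrt(14)/84) - 1279988/3593699 = -2243317*I*sqrt(14)/42 - 1279988/3593699 = -1279988/3593699 - 2243317*I*sqrt(14)/42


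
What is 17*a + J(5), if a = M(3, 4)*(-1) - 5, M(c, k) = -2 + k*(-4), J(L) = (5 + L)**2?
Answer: 321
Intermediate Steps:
M(c, k) = -2 - 4*k
a = 13 (a = (-2 - 4*4)*(-1) - 5 = (-2 - 16)*(-1) - 5 = -18*(-1) - 5 = 18 - 5 = 13)
17*a + J(5) = 17*13 + (5 + 5)**2 = 221 + 10**2 = 221 + 100 = 321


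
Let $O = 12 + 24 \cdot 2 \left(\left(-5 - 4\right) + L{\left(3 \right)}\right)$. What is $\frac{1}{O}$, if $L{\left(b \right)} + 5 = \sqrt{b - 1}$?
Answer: $- \frac{55}{35916} - \frac{\sqrt{2}}{8979} \approx -0.0016889$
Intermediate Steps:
$L{\left(b \right)} = -5 + \sqrt{-1 + b}$ ($L{\left(b \right)} = -5 + \sqrt{b - 1} = -5 + \sqrt{-1 + b}$)
$O = -660 + 48 \sqrt{2}$ ($O = 12 + 24 \cdot 2 \left(\left(-5 - 4\right) - \left(5 - \sqrt{-1 + 3}\right)\right) = 12 + 24 \cdot 2 \left(\left(-5 - 4\right) - \left(5 - \sqrt{2}\right)\right) = 12 + 24 \cdot 2 \left(-9 - \left(5 - \sqrt{2}\right)\right) = 12 + 24 \cdot 2 \left(-14 + \sqrt{2}\right) = 12 + 24 \left(-28 + 2 \sqrt{2}\right) = 12 - \left(672 - 48 \sqrt{2}\right) = -660 + 48 \sqrt{2} \approx -592.12$)
$\frac{1}{O} = \frac{1}{-660 + 48 \sqrt{2}}$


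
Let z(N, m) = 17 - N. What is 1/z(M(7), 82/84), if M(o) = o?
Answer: 1/10 ≈ 0.10000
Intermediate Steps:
1/z(M(7), 82/84) = 1/(17 - 1*7) = 1/(17 - 7) = 1/10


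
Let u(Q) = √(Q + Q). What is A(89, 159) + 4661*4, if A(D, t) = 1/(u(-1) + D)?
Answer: 147716501/7923 - I*√2/7923 ≈ 18644.0 - 0.00017849*I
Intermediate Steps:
u(Q) = √2*√Q (u(Q) = √(2*Q) = √2*√Q)
A(D, t) = 1/(D + I*√2) (A(D, t) = 1/(√2*√(-1) + D) = 1/(√2*I + D) = 1/(I*√2 + D) = 1/(D + I*√2))
A(89, 159) + 4661*4 = 1/(89 + I*√2) + 4661*4 = 1/(89 + I*√2) + 18644 = 18644 + 1/(89 + I*√2)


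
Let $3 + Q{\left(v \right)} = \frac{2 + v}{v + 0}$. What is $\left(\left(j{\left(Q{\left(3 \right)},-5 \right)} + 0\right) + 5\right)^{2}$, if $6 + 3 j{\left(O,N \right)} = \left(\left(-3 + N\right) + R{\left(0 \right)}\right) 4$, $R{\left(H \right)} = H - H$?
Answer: $\frac{529}{9} \approx 58.778$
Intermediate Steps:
$R{\left(H \right)} = 0$
$Q{\left(v \right)} = -3 + \frac{2 + v}{v}$ ($Q{\left(v \right)} = -3 + \frac{2 + v}{v + 0} = -3 + \frac{2 + v}{v}$)
$j{\left(O,N \right)} = -6 + \frac{4 N}{3}$ ($j{\left(O,N \right)} = -2 + \frac{\left(\left(-3 + N\right) + 0\right) 4}{3} = -2 + \frac{\left(-3 + N\right) 4}{3} = -2 + \frac{-12 + 4 N}{3} = -2 + \left(-4 + \frac{4 N}{3}\right) = -6 + \frac{4 N}{3}$)
$\left(\left(j{\left(Q{\left(3 \right)},-5 \right)} + 0\right) + 5\right)^{2} = \left(\left(\left(-6 + \frac{4}{3} \left(-5\right)\right) + 0\right) + 5\right)^{2} = \left(\left(\left(-6 - \frac{20}{3}\right) + 0\right) + 5\right)^{2} = \left(\left(- \frac{38}{3} + 0\right) + 5\right)^{2} = \left(- \frac{38}{3} + 5\right)^{2} = \left(- \frac{23}{3}\right)^{2} = \frac{529}{9}$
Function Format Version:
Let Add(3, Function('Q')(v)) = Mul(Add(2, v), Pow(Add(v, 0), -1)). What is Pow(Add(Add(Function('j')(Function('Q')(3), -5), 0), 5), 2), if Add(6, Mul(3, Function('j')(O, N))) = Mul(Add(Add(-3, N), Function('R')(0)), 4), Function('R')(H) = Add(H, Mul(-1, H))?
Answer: Rational(529, 9) ≈ 58.778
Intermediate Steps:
Function('R')(H) = 0
Function('Q')(v) = Add(-3, Mul(Pow(v, -1), Add(2, v))) (Function('Q')(v) = Add(-3, Mul(Add(2, v), Pow(Add(v, 0), -1))) = Add(-3, Mul(Add(2, v), Pow(v, -1))) = Add(-3, Mul(Pow(v, -1), Add(2, v))))
Function('j')(O, N) = Add(-6, Mul(Rational(4, 3), N)) (Function('j')(O, N) = Add(-2, Mul(Rational(1, 3), Mul(Add(Add(-3, N), 0), 4))) = Add(-2, Mul(Rational(1, 3), Mul(Add(-3, N), 4))) = Add(-2, Mul(Rational(1, 3), Add(-12, Mul(4, N)))) = Add(-2, Add(-4, Mul(Rational(4, 3), N))) = Add(-6, Mul(Rational(4, 3), N)))
Pow(Add(Add(Function('j')(Function('Q')(3), -5), 0), 5), 2) = Pow(Add(Add(Add(-6, Mul(Rational(4, 3), -5)), 0), 5), 2) = Pow(Add(Add(Add(-6, Rational(-20, 3)), 0), 5), 2) = Pow(Add(Add(Rational(-38, 3), 0), 5), 2) = Pow(Add(Rational(-38, 3), 5), 2) = Pow(Rational(-23, 3), 2) = Rational(529, 9)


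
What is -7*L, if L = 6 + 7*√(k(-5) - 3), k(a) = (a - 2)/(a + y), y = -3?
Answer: -42 - 49*I*√34/4 ≈ -42.0 - 71.429*I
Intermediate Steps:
k(a) = (-2 + a)/(-3 + a) (k(a) = (a - 2)/(a - 3) = (-2 + a)/(-3 + a))
L = 6 + 7*I*√34/4 (L = 6 + 7*√((-2 - 5)/(-3 - 5) - 3) = 6 + 7*√(-7/(-8) - 3) = 6 + 7*√(-⅛*(-7) - 3) = 6 + 7*√(7/8 - 3) = 6 + 7*√(-17/8) = 6 + 7*(I*√34/4) = 6 + 7*I*√34/4 ≈ 6.0 + 10.204*I)
-7*L = -7*(6 + 7*I*√34/4) = -42 - 49*I*√34/4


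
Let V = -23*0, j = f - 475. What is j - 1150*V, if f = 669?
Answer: 194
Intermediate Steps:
j = 194 (j = 669 - 475 = 194)
V = 0
j - 1150*V = 194 - 1150*0 = 194 + 0 = 194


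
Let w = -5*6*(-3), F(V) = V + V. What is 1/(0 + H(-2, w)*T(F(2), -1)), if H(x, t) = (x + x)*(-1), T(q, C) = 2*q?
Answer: 1/32 ≈ 0.031250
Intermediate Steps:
F(V) = 2*V
w = 90 (w = -30*(-3) = 90)
H(x, t) = -2*x (H(x, t) = (2*x)*(-1) = -2*x)
1/(0 + H(-2, w)*T(F(2), -1)) = 1/(0 + (-2*(-2))*(2*(2*2))) = 1/(0 + 4*(2*4)) = 1/(0 + 4*8) = 1/(0 + 32) = 1/32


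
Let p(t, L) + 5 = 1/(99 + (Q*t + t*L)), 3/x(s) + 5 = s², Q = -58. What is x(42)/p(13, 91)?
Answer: -1584/4642001 ≈ -0.00034123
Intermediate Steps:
x(s) = 3/(-5 + s²)
p(t, L) = -5 + 1/(99 - 58*t + L*t) (p(t, L) = -5 + 1/(99 + (-58*t + t*L)) = -5 + 1/(99 + (-58*t + L*t)) = -5 + 1/(99 - 58*t + L*t))
x(42)/p(13, 91) = (3/(-5 + 42²))/(((-494 + 290*13 - 5*91*13)/(99 - 58*13 + 91*13))) = (3/(-5 + 1764))/(((-494 + 3770 - 5915)/(99 - 754 + 1183))) = (3/1759)/((-2639/528)) = (3*(1/1759))/(((1/528)*(-2639))) = 3/(1759*(-2639/528)) = (3/1759)*(-528/2639) = -1584/4642001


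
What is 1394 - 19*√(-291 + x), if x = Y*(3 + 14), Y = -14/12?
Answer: 1394 - 19*I*√11190/6 ≈ 1394.0 - 334.98*I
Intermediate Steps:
Y = -7/6 (Y = -14*1/12 = -7/6 ≈ -1.1667)
x = -119/6 (x = -7*(3 + 14)/6 = -7/6*17 = -119/6 ≈ -19.833)
1394 - 19*√(-291 + x) = 1394 - 19*√(-291 - 119/6) = 1394 - 19*I*√11190/6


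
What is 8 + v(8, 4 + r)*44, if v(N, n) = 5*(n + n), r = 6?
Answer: 4408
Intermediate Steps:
v(N, n) = 10*n (v(N, n) = 5*(2*n) = 10*n)
8 + v(8, 4 + r)*44 = 8 + (10*(4 + 6))*44 = 8 + (10*10)*44 = 8 + 100*44 = 8 + 4400 = 4408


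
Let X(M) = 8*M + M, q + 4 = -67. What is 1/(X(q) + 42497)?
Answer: 1/41858 ≈ 2.3890e-5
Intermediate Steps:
q = -71 (q = -4 - 67 = -71)
X(M) = 9*M
1/(X(q) + 42497) = 1/(9*(-71) + 42497) = 1/(-639 + 42497) = 1/41858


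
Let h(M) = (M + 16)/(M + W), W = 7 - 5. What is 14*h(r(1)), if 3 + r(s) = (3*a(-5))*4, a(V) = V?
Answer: 658/61 ≈ 10.787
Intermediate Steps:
W = 2
r(s) = -63 (r(s) = -3 + (3*(-5))*4 = -3 - 15*4 = -3 - 60 = -63)
h(M) = (16 + M)/(2 + M) (h(M) = (M + 16)/(M + 2) = (16 + M)/(2 + M))
14*h(r(1)) = 14*((16 - 63)/(2 - 63)) = 14*(-47/(-61)) = 14*(-1/61*(-47)) = 14*(47/61) = 658/61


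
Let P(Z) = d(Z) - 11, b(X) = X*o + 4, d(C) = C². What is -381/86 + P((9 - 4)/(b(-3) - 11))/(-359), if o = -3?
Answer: -272741/61748 ≈ -4.4170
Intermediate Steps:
b(X) = 4 - 3*X (b(X) = X*(-3) + 4 = -3*X + 4 = 4 - 3*X)
P(Z) = -11 + Z² (P(Z) = Z² - 11 = -11 + Z²)
-381/86 + P((9 - 4)/(b(-3) - 11))/(-359) = -381/86 + (-11 + ((9 - 4)/((4 - 3*(-3)) - 11))²)/(-359) = -381*1/86 + (-11 + (5/((4 + 9) - 11))²)*(-1/359) = -381/86 + (-11 + (5/(13 - 11))²)*(-1/359) = -381/86 + (-11 + (5/2)²)*(-1/359) = -381/86 + (-11 + 25/4)*(-1/359) = -381/86 - 19/4*(-1/359) = -381/86 + 19/1436 = -272741/61748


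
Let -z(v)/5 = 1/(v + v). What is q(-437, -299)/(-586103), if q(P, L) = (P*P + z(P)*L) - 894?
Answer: -7222785/22271914 ≈ -0.32430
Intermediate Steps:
z(v) = -5/(2*v) (z(v) = -5/(v + v) = -5*1/(2*v) = -5/(2*v))
q(P, L) = -894 + P² - 5*L/(2*P) (q(P, L) = (P*P + (-5/(2*P))*L) - 894 = (P² - 5*L/(2*P)) - 894 = -894 + P² - 5*L/(2*P))
q(-437, -299)/(-586103) = (-894 + (-437)² - 5/2*(-299)/(-437))/(-586103) = (-894 + 190969 - 5/2*(-299)*(-1/437))*(-1/586103) = (-894 + 190969 - 65/38)*(-1/586103) = (7222785/38)*(-1/586103) = -7222785/22271914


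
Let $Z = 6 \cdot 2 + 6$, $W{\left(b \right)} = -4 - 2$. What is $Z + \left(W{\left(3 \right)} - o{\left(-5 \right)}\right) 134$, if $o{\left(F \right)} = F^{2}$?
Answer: $-4136$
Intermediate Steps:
$W{\left(b \right)} = -6$
$Z = 18$ ($Z = 12 + 6 = 18$)
$Z + \left(W{\left(3 \right)} - o{\left(-5 \right)}\right) 134 = 18 + \left(-6 - \left(-5\right)^{2}\right) 134 = 18 + \left(-6 - 25\right) 134 = 18 - 4154 = -4136$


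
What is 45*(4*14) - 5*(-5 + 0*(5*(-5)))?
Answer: 2545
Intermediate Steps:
45*(4*14) - 5*(-5 + 0*(5*(-5))) = 45*56 - 5*(-5 + 0*(-25)) = 2520 - 5*(-5 + 0) = 2520 - 5*(-5) = 2520 + 25 = 2545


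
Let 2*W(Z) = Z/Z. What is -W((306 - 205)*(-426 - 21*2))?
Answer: -½ ≈ -0.50000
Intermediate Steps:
W(Z) = ½ (W(Z) = (Z/Z)/2 = (½)*1 = ½)
-W((306 - 205)*(-426 - 21*2)) = -1*½ = -½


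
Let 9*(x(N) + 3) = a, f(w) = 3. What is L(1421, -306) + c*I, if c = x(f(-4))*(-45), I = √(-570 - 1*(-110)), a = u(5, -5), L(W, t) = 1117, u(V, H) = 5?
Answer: 1117 + 220*I*√115 ≈ 1117.0 + 2359.2*I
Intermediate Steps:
a = 5
x(N) = -22/9 (x(N) = -3 + (⅑)*5 = -3 + 5/9 = -22/9)
I = 2*I*√115 (I = √(-570 + 110) = √(-460) = 2*I*√115 ≈ 21.448*I)
c = 110 (c = -22/9*(-45) = 110)
L(1421, -306) + c*I = 1117 + 110*(2*I*√115) = 1117 + 220*I*√115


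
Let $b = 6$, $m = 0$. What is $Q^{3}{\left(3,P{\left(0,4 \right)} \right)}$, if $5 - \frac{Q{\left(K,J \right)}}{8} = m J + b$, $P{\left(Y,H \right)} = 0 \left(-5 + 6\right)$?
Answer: $-512$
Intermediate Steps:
$P{\left(Y,H \right)} = 0$ ($P{\left(Y,H \right)} = 0 \cdot 1 = 0$)
$Q{\left(K,J \right)} = -8$ ($Q{\left(K,J \right)} = 40 - 8 \left(0 J + 6\right) = 40 - 8 \left(0 + 6\right) = 40 - 48 = -8$)
$Q^{3}{\left(3,P{\left(0,4 \right)} \right)} = \left(-8\right)^{3} = -512$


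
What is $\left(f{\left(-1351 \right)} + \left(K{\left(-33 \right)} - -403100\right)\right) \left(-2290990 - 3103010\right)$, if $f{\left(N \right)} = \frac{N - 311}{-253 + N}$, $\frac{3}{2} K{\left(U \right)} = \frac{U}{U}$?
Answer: $- \frac{871906564603000}{401} \approx -2.1743 \cdot 10^{12}$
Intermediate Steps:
$K{\left(U \right)} = \frac{2}{3}$ ($K{\left(U \right)} = \frac{2 \frac{U}{U}}{3} = \frac{2}{3} \cdot 1 = \frac{2}{3}$)
$f{\left(N \right)} = \frac{-311 + N}{-253 + N}$
$\left(f{\left(-1351 \right)} + \left(K{\left(-33 \right)} - -403100\right)\right) \left(-2290990 - 3103010\right) = \left(\frac{-311 - 1351}{-253 - 1351} + \left(\frac{2}{3} - -403100\right)\right) \left(-2290990 - 3103010\right) = \left(\frac{1}{-1604} \left(-1662\right) + \left(\frac{2}{3} + 403100\right)\right) \left(-5394000\right) = \left(\left(- \frac{1}{1604}\right) \left(-1662\right) + \frac{1209302}{3}\right) \left(-5394000\right) = \left(\frac{831}{802} + \frac{1209302}{3}\right) \left(-5394000\right) = \frac{969862697}{2406} \left(-5394000\right) = - \frac{871906564603000}{401}$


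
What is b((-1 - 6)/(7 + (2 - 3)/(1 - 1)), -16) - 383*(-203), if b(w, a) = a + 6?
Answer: 77739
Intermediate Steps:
b(w, a) = 6 + a
b((-1 - 6)/(7 + (2 - 3)/(1 - 1)), -16) - 383*(-203) = (6 - 16) - 383*(-203) = -10 + 77749 = 77739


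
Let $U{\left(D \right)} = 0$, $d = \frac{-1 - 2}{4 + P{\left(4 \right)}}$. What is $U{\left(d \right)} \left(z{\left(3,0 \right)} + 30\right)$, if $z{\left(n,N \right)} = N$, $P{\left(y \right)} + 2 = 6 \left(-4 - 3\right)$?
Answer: $0$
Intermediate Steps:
$P{\left(y \right)} = -44$ ($P{\left(y \right)} = -2 + 6 \left(-4 - 3\right) = -2 + 6 \left(-7\right) = -2 - 42 = -44$)
$d = \frac{3}{40}$ ($d = \frac{-1 - 2}{4 - 44} = - \frac{3}{-40} = \left(-3\right) \left(- \frac{1}{40}\right) = \frac{3}{40} \approx 0.075$)
$U{\left(d \right)} \left(z{\left(3,0 \right)} + 30\right) = 0 \left(0 + 30\right) = 0 \cdot 30 = 0$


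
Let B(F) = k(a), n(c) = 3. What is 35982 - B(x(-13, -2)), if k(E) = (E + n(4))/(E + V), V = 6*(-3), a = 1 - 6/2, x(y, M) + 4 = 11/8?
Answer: 719641/20 ≈ 35982.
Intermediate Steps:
x(y, M) = -21/8 (x(y, M) = -4 + 11/8 = -21/8)
a = -2 (a = 1 - 6/2 = 1 - 1*3 = 1 - 3 = -2)
V = -18
k(E) = (3 + E)/(-18 + E) (k(E) = (E + 3)/(E - 18) = (3 + E)/(-18 + E))
B(F) = -1/20 (B(F) = (3 - 2)/(-18 - 2) = 1/(-20) = -1/20*1 = -1/20)
35982 - B(x(-13, -2)) = 35982 - 1*(-1/20) = 35982 + 1/20 = 719641/20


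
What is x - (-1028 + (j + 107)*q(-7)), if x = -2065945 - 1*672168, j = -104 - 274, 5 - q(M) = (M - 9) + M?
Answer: -2729497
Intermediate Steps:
q(M) = 14 - 2*M (q(M) = 5 - ((M - 9) + M) = 5 - ((-9 + M) + M) = 5 - (-9 + 2*M) = 5 + (9 - 2*M) = 14 - 2*M)
j = -378
x = -2738113 (x = -2065945 - 672168 = -2738113)
x - (-1028 + (j + 107)*q(-7)) = -2738113 - (-1028 + (-378 + 107)*(14 - 2*(-7))) = -2738113 - (-1028 - 271*(14 + 14)) = -2738113 - (-1028 - 271*28) = -2738113 - (-1028 - 7588) = -2738113 - 1*(-8616) = -2738113 + 8616 = -2729497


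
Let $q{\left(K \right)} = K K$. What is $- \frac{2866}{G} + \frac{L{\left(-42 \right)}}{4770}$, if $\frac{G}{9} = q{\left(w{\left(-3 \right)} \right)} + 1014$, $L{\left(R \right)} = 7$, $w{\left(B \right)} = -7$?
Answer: $- \frac{1511539}{5070510} \approx -0.2981$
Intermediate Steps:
$q{\left(K \right)} = K^{2}$
$G = 9567$ ($G = 9 \left(\left(-7\right)^{2} + 1014\right) = 9 \left(49 + 1014\right) = 9 \cdot 1063 = 9567$)
$- \frac{2866}{G} + \frac{L{\left(-42 \right)}}{4770} = - \frac{2866}{9567} + \frac{7}{4770} = - \frac{1511539}{5070510}$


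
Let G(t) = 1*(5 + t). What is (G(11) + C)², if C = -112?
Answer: 9216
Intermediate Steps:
G(t) = 5 + t
(G(11) + C)² = ((5 + 11) - 112)² = (16 - 112)² = (-96)² = 9216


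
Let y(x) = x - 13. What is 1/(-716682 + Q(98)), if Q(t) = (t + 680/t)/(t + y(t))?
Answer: -2989/2142160784 ≈ -1.3953e-6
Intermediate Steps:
y(x) = -13 + x
Q(t) = (t + 680/t)/(-13 + 2*t) (Q(t) = (t + 680/t)/(t + (-13 + t)) = (t + 680/t)/(-13 + 2*t))
1/(-716682 + Q(98)) = 1/(-716682 + (680 + 98²)/(98*(-13 + 2*98))) = 1/(-716682 + (680 + 9604)/(98*(-13 + 196))) = 1/(-716682 + (1/98)*10284/183) = 1/(-716682 + (1/98)*(1/183)*10284) = 1/(-716682 + 1714/2989) = 1/(-2142160784/2989) = -2989/2142160784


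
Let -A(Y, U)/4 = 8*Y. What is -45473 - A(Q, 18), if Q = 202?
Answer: -39009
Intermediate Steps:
A(Y, U) = -32*Y
-45473 - A(Q, 18) = -45473 - (-32)*202 = -45473 - 1*(-6464) = -45473 + 6464 = -39009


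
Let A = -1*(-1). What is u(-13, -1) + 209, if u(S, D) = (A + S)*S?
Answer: 365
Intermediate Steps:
A = 1
u(S, D) = S*(1 + S) (u(S, D) = (1 + S)*S = S*(1 + S))
u(-13, -1) + 209 = -13*(1 - 13) + 209 = -13*(-12) + 209 = 156 + 209 = 365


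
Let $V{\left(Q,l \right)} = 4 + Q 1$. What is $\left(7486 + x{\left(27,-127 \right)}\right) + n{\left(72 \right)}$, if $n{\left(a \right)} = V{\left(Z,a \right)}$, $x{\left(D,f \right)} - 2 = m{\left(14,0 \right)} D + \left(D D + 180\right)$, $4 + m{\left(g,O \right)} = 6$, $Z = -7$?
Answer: $8448$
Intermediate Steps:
$V{\left(Q,l \right)} = 4 + Q$
$m{\left(g,O \right)} = 2$ ($m{\left(g,O \right)} = -4 + 6 = 2$)
$x{\left(D,f \right)} = 182 + D^{2} + 2 D$ ($x{\left(D,f \right)} = 2 + \left(2 D + \left(D D + 180\right)\right) = 2 + \left(2 D + \left(D^{2} + 180\right)\right) = 2 + \left(2 D + \left(180 + D^{2}\right)\right) = 2 + \left(180 + D^{2} + 2 D\right) = 182 + D^{2} + 2 D$)
$n{\left(a \right)} = -3$ ($n{\left(a \right)} = 4 - 7 = -3$)
$\left(7486 + x{\left(27,-127 \right)}\right) + n{\left(72 \right)} = \left(7486 + \left(182 + 27^{2} + 2 \cdot 27\right)\right) - 3 = \left(7486 + \left(182 + 729 + 54\right)\right) - 3 = \left(7486 + 965\right) - 3 = 8451 - 3 = 8448$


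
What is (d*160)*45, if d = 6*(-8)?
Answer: -345600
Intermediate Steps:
d = -48
(d*160)*45 = -48*160*45 = -7680*45 = -345600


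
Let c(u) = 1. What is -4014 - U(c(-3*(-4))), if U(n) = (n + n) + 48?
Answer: -4064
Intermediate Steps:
U(n) = 48 + 2*n (U(n) = 2*n + 48 = 48 + 2*n)
-4014 - U(c(-3*(-4))) = -4014 - (48 + 2*1) = -4014 - (48 + 2) = -4014 - 1*50 = -4014 - 50 = -4064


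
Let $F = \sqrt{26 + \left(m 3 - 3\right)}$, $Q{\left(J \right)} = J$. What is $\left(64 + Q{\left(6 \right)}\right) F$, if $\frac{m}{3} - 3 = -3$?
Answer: $70 \sqrt{23} \approx 335.71$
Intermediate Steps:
$m = 0$ ($m = 9 + 3 \left(-3\right) = 9 - 9 = 0$)
$F = \sqrt{23}$ ($F = \sqrt{26 + \left(0 \cdot 3 - 3\right)} = \sqrt{26 + \left(0 - 3\right)} = \sqrt{26 - 3} = \sqrt{23} \approx 4.7958$)
$\left(64 + Q{\left(6 \right)}\right) F = \left(64 + 6\right) \sqrt{23} = 70 \sqrt{23}$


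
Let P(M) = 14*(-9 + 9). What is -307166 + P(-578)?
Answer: -307166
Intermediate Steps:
P(M) = 0 (P(M) = 14*0 = 0)
-307166 + P(-578) = -307166 + 0 = -307166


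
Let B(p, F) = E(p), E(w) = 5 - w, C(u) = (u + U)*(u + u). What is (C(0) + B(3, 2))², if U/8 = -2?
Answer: 4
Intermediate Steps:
U = -16 (U = 8*(-2) = -16)
C(u) = 2*u*(-16 + u) (C(u) = (u - 16)*(u + u) = (-16 + u)*(2*u) = 2*u*(-16 + u))
B(p, F) = 5 - p
(C(0) + B(3, 2))² = (2*0*(-16 + 0) + (5 - 1*3))² = (2*0*(-16) + (5 - 3))² = (0 + 2)² = 2² = 4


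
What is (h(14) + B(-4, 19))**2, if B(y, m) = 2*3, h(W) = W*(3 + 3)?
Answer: 8100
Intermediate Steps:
h(W) = 6*W (h(W) = W*6 = 6*W)
B(y, m) = 6
(h(14) + B(-4, 19))**2 = (6*14 + 6)**2 = (84 + 6)**2 = 90**2 = 8100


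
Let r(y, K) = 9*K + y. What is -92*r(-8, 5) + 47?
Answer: -3357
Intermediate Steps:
r(y, K) = y + 9*K
-92*r(-8, 5) + 47 = -92*(-8 + 9*5) + 47 = -92*(-8 + 45) + 47 = -92*37 + 47 = -3404 + 47 = -3357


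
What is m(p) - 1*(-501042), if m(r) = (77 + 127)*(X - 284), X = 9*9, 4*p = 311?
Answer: 459630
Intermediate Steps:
p = 311/4 (p = (1/4)*311 = 311/4 ≈ 77.750)
X = 81
m(r) = -41412 (m(r) = (77 + 127)*(81 - 284) = 204*(-203) = -41412)
m(p) - 1*(-501042) = -41412 - 1*(-501042) = -41412 + 501042 = 459630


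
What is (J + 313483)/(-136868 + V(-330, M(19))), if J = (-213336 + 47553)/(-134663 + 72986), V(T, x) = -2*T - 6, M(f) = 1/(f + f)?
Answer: -3222476129/1400211813 ≈ -2.3014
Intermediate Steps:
M(f) = 1/(2*f)
V(T, x) = -6 - 2*T
J = 55261/20559 (J = -165783/(-61677) = -165783*(-1/61677) = 55261/20559 ≈ 2.6879)
(J + 313483)/(-136868 + V(-330, M(19))) = (55261/20559 + 313483)/(-136868 + (-6 - 2*(-330))) = 6444952258/(20559*(-136868 + (-6 + 660))) = 6444952258/(20559*(-136868 + 654)) = (6444952258/20559)/(-136214) = (6444952258/20559)*(-1/136214) = -3222476129/1400211813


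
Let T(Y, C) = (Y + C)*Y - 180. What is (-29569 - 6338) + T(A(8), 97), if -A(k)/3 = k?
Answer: -37839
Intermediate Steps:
A(k) = -3*k
T(Y, C) = -180 + Y*(C + Y) (T(Y, C) = (C + Y)*Y - 180 = Y*(C + Y) - 180 = -180 + Y*(C + Y))
(-29569 - 6338) + T(A(8), 97) = (-29569 - 6338) + (-180 + (-3*8)² + 97*(-3*8)) = -35907 + (-180 + (-24)² + 97*(-24)) = -35907 + (-180 + 576 - 2328) = -35907 - 1932 = -37839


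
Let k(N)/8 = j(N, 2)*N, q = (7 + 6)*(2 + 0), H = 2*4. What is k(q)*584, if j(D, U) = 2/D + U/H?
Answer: 39712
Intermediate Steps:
H = 8
j(D, U) = 2/D + U/8
q = 26 (q = 13*2 = 26)
k(N) = 8*N*(¼ + 2/N) (k(N) = 8*((2/N + (⅛)*2)*N) = 8*((2/N + ¼)*N) = 8*((¼ + 2/N)*N) = 8*(N*(¼ + 2/N)) = 8*N*(¼ + 2/N))
k(q)*584 = (16 + 2*26)*584 = (16 + 52)*584 = 68*584 = 39712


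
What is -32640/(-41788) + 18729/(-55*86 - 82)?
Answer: -52131981/16756988 ≈ -3.1111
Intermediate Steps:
-32640/(-41788) + 18729/(-55*86 - 82) = -32640*(-1/41788) + 18729/(-4730 - 82) = 8160/10447 + 18729/(-4812) = 8160/10447 + 18729*(-1/4812) = 8160/10447 - 6243/1604 = -52131981/16756988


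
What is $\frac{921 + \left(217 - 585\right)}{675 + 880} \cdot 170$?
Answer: $\frac{18802}{311} \approx 60.457$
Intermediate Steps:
$\frac{921 + \left(217 - 585\right)}{675 + 880} \cdot 170 = \frac{921 - 368}{1555} \cdot 170 = 553 \cdot \frac{1}{1555} \cdot 170 = \frac{553}{1555} \cdot 170 = \frac{18802}{311}$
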